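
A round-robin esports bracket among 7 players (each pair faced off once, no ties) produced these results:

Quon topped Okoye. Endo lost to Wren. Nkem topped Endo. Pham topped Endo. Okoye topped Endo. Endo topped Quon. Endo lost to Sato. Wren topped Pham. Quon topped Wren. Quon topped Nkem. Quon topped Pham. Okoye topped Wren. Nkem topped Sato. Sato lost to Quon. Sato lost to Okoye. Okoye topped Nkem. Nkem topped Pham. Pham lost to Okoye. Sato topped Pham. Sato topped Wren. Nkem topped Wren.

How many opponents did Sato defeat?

Sato's results: beat Pham, Wren, Endo; lost to Nkem, Quon, Okoye.
That is 3 wins.

3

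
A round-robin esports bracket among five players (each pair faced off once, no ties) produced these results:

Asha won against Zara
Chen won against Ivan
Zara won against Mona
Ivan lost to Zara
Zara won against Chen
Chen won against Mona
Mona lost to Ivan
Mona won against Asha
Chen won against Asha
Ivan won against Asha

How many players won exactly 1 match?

2

Win totals: Asha 1, Mona 1, Zara 3, Ivan 2, Chen 3.
Exactly 1: Asha, Mona — 2 players.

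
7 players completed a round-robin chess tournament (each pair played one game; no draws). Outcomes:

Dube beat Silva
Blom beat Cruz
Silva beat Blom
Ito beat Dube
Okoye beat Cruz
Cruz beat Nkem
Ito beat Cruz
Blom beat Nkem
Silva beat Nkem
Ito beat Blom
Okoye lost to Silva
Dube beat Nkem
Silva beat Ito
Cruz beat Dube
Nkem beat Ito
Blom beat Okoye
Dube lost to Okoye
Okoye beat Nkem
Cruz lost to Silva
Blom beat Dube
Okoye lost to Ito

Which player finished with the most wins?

Win totals: Blom 4, Silva 5, Ito 4, Dube 2, Okoye 3, Cruz 2, Nkem 1.
Silva leads with 5 wins (next highest: 4).

Silva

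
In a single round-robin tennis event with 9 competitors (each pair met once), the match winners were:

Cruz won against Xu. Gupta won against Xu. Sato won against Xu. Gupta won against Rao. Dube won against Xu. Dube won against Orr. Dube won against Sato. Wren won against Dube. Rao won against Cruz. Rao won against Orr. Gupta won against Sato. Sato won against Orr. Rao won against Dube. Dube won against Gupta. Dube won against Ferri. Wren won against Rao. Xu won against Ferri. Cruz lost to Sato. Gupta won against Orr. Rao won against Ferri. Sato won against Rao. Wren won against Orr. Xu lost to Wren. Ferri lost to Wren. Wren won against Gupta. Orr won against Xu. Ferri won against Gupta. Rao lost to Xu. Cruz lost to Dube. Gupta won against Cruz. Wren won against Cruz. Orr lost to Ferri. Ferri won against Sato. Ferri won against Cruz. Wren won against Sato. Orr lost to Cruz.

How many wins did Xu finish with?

2

Xu's results: beat Rao, Ferri; lost to Wren, Cruz, Sato, Gupta, Orr, Dube.
That is 2 wins.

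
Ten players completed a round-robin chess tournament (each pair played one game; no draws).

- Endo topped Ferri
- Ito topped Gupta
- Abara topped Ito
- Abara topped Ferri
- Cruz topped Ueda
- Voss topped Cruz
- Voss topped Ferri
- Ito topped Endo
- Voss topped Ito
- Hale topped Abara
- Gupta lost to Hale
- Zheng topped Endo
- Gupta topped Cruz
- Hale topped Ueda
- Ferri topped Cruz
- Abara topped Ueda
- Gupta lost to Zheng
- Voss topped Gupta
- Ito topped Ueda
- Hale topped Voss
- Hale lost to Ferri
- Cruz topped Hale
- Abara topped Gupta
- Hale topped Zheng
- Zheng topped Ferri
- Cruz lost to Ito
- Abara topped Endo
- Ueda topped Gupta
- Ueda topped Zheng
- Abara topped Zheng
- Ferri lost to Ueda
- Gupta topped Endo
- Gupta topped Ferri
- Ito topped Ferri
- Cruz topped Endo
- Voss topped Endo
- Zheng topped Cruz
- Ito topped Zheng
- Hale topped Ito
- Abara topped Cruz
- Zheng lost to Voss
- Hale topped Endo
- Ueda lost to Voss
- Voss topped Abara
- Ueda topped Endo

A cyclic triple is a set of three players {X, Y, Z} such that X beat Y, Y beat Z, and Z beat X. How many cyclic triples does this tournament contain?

Win totals: Ueda 4, Voss 8, Endo 1, Cruz 3, Abara 7, Gupta 3, Ferri 2, Zheng 4, Hale 7, Ito 6.
A player with w wins dominates both others in C(w,2) triples; summing gives 6 + 28 + 0 + 3 + 21 + 3 + 1 + 6 + 21 + 15 = 104 transitive triples.
Total triples C(10,3) = 120, so cyclic triples = 120 − 104 = 16.

16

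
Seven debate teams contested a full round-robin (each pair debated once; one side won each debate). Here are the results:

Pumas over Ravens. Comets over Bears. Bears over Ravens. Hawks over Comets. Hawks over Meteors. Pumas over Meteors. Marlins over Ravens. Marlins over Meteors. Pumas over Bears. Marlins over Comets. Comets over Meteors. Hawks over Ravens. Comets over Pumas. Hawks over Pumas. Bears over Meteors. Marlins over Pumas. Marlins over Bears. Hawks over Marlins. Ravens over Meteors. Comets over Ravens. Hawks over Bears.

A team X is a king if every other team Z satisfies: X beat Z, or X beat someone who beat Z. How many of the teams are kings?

Meteors cannot reach Marlins, Pumas, Ravens, Hawks, Comets, Bears in two steps.
Marlins cannot reach Hawks in two steps.
Pumas cannot reach Marlins, Hawks, Comets in two steps.
Ravens cannot reach Marlins, Pumas, Hawks, Comets, Bears in two steps.
Hawks reaches everyone (king).
Comets cannot reach Marlins, Hawks in two steps.
Bears cannot reach Marlins, Pumas, Hawks, Comets in two steps.
Kings: Hawks — 1.

1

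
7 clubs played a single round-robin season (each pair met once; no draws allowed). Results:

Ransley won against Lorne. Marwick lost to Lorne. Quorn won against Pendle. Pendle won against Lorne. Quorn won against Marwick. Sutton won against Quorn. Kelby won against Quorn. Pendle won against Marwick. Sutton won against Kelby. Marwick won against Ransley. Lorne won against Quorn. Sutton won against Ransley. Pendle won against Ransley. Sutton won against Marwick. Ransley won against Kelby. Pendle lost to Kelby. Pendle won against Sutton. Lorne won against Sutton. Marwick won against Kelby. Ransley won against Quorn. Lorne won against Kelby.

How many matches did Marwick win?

2

Marwick's results: beat Kelby, Ransley; lost to Quorn, Pendle, Lorne, Sutton.
That is 2 wins.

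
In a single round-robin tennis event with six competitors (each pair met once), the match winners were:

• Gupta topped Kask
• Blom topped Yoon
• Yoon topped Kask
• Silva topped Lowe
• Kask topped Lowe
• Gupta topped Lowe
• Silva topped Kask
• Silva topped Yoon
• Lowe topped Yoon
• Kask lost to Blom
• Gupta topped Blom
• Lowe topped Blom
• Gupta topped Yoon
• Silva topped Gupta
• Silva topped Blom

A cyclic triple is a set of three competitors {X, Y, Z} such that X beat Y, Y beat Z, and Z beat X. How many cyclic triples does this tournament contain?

Of the C(6,3) = 20 triples, the cyclic ones are: {Lowe, Yoon, Kask}; {Lowe, Kask, Blom}.
That is 2.

2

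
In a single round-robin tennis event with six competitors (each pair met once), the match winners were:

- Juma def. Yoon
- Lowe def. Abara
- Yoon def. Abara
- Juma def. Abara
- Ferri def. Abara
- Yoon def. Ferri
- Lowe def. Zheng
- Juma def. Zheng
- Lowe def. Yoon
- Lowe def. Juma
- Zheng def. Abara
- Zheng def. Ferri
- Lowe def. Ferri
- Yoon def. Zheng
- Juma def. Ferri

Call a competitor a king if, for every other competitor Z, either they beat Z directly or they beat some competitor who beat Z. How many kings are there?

1

Ferri cannot reach Lowe, Juma, Yoon, Zheng in two steps.
Abara cannot reach Ferri, Lowe, Juma, Yoon, Zheng in two steps.
Lowe reaches everyone (king).
Juma cannot reach Lowe in two steps.
Yoon cannot reach Lowe, Juma in two steps.
Zheng cannot reach Lowe, Juma, Yoon in two steps.
Kings: Lowe — 1.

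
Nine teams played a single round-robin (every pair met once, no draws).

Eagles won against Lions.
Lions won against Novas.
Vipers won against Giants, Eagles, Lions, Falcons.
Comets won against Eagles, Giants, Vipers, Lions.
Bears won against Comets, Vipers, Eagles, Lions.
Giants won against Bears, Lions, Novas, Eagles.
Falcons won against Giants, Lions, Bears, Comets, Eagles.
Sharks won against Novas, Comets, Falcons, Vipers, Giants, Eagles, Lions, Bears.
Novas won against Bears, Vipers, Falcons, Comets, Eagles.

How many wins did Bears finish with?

Bears' results: beat Comets, Lions, Vipers, Eagles; lost to Novas, Giants, Sharks, Falcons.
That is 4 wins.

4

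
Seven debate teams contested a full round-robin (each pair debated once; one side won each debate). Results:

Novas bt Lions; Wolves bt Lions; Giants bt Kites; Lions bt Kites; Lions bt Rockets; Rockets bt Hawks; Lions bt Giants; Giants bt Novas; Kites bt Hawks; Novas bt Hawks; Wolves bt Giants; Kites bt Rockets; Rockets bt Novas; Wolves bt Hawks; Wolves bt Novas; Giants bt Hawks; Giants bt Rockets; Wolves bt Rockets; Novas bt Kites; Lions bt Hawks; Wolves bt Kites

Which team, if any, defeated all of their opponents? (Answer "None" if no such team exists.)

Wolves

Wolves has 6 wins out of 6 opponents — a perfect record.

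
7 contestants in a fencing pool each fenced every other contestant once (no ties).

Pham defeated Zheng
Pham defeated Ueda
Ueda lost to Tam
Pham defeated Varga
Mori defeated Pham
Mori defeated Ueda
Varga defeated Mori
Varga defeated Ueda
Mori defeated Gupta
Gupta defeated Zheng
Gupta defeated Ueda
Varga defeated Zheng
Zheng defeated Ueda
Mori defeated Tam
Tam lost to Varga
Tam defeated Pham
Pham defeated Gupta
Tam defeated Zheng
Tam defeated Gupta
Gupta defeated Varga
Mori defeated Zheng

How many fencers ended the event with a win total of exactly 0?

Win totals: Varga 4, Gupta 3, Pham 4, Zheng 1, Ueda 0, Tam 4, Mori 5.
Exactly 0: Ueda — 1 fencer.

1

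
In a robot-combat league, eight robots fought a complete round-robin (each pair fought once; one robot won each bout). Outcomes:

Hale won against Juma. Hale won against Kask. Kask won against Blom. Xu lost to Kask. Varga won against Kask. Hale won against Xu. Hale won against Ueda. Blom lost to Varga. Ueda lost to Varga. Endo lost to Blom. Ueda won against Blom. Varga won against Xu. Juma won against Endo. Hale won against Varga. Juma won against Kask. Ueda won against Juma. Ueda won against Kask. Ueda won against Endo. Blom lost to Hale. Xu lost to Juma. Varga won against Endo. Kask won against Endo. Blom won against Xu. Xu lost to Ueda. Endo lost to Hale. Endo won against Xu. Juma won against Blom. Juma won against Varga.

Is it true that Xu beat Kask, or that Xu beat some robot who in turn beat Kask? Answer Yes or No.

Xu did not beat Kask directly.
Xu beat no one, so there is no intermediate robot.

No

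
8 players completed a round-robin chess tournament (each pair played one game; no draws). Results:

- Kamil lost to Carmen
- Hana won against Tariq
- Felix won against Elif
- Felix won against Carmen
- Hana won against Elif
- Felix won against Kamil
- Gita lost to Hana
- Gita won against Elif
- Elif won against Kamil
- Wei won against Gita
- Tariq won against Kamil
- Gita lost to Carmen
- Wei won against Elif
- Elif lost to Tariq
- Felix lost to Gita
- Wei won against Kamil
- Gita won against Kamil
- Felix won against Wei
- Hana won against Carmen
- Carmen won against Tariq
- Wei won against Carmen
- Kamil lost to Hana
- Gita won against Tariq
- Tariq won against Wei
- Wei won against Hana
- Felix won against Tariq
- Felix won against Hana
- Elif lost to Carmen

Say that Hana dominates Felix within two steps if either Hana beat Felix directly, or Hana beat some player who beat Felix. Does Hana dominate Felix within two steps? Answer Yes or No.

Hana did not beat Felix directly.
Hana beat Gita, Elif, Kamil, Tariq, Carmen. Of those, Gita beat Felix.

Yes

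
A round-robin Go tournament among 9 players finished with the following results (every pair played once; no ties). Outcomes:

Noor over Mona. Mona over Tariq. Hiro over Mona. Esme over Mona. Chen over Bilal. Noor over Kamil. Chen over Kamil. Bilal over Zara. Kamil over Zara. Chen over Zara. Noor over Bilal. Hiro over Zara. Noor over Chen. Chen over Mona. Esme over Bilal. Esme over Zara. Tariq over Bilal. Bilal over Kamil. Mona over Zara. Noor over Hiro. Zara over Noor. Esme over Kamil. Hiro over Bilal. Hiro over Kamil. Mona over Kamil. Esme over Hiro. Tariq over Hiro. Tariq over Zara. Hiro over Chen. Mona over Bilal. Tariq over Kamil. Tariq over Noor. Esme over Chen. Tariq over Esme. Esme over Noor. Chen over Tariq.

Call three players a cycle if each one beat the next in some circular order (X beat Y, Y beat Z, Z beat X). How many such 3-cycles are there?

11

Win totals: Bilal 2, Tariq 6, Hiro 5, Mona 4, Zara 1, Chen 5, Noor 5, Esme 7, Kamil 1.
A player with w wins dominates both others in C(w,2) triples; summing gives 1 + 15 + 10 + 6 + 0 + 10 + 10 + 21 + 0 = 73 transitive triples.
Total triples C(9,3) = 84, so cyclic triples = 84 − 73 = 11.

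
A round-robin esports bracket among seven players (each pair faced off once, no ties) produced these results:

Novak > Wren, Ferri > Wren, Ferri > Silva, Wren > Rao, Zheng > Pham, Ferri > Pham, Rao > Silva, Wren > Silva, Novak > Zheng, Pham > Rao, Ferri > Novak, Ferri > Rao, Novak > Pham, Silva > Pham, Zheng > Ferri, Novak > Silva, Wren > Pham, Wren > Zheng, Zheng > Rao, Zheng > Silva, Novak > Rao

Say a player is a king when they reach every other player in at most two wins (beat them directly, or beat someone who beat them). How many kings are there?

Silva cannot reach Wren, Novak, Zheng, Ferri in two steps.
Rao cannot reach Wren, Novak, Zheng, Ferri in two steps.
Wren cannot reach Novak in two steps.
Novak reaches everyone (king).
Zheng reaches everyone (king).
Ferri reaches everyone (king).
Pham cannot reach Wren, Novak, Zheng, Ferri in two steps.
Kings: Novak, Zheng, Ferri — 3.

3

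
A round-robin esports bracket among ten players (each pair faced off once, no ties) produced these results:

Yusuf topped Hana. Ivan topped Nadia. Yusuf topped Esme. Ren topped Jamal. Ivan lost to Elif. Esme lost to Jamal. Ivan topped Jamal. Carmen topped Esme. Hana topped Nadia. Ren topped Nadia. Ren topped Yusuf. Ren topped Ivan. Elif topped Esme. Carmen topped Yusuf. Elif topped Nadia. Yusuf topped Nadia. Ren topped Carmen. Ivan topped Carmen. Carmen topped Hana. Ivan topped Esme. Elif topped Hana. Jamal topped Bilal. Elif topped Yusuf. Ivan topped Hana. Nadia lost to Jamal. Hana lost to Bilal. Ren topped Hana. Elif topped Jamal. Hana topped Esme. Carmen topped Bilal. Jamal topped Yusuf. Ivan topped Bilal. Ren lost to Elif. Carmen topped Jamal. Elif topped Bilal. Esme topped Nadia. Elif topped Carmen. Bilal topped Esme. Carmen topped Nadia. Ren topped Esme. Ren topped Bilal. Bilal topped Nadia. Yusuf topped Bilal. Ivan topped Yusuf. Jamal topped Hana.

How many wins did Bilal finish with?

Bilal's results: beat Esme, Nadia, Hana; lost to Carmen, Yusuf, Ivan, Elif, Jamal, Ren.
That is 3 wins.

3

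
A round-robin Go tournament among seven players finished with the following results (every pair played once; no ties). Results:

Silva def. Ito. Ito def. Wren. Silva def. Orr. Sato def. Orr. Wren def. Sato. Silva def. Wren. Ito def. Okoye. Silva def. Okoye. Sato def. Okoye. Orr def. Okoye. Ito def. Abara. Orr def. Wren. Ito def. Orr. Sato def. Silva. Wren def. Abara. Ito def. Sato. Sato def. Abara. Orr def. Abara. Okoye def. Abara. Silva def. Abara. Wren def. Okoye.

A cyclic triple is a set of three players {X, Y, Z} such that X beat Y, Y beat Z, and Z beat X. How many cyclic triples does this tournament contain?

3

Win totals: Abara 0, Ito 5, Sato 4, Okoye 1, Wren 3, Silva 5, Orr 3.
A player with w wins dominates both others in C(w,2) triples; summing gives 0 + 10 + 6 + 0 + 3 + 10 + 3 = 32 transitive triples.
Total triples C(7,3) = 35, so cyclic triples = 35 − 32 = 3.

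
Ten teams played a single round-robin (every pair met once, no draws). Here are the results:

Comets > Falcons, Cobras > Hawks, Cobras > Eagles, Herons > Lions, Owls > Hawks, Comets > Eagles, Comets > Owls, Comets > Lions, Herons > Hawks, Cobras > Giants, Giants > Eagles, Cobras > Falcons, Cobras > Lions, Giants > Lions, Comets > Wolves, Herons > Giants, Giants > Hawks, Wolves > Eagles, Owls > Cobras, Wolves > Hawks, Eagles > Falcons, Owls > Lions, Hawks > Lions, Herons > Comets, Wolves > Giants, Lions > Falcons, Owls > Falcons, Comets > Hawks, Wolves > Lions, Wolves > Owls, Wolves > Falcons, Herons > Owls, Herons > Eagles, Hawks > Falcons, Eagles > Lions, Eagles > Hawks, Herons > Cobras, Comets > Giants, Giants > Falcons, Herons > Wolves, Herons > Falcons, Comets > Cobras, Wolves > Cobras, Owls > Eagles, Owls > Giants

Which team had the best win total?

Win totals: Herons 9, Lions 1, Falcons 0, Cobras 5, Eagles 3, Comets 8, Giants 4, Owls 6, Wolves 7, Hawks 2.
Herons leads with 9 wins (next highest: 8).

Herons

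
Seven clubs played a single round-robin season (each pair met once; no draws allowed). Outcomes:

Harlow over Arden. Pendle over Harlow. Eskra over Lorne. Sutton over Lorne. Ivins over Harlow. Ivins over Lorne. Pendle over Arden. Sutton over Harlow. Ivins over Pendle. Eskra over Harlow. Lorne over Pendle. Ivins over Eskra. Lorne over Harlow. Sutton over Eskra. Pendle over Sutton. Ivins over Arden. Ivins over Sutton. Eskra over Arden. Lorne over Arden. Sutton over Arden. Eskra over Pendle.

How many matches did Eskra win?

4

Eskra's results: beat Arden, Harlow, Lorne, Pendle; lost to Ivins, Sutton.
That is 4 wins.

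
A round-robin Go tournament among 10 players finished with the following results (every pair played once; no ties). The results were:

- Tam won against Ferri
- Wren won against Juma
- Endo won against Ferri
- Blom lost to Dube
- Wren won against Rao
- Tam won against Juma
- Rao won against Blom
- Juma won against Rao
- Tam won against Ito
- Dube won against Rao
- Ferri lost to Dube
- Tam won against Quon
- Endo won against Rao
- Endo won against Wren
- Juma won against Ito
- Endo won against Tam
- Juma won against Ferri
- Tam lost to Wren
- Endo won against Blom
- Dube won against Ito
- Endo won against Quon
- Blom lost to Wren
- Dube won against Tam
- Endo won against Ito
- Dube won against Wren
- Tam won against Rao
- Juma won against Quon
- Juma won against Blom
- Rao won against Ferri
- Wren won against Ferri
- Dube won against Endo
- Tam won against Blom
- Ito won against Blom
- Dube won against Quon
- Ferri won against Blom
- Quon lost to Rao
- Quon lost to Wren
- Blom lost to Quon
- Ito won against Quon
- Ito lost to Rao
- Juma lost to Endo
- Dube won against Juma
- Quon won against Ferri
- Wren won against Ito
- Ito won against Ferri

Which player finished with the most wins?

Dube

Win totals: Quon 2, Dube 9, Wren 7, Ito 3, Blom 0, Rao 4, Ferri 1, Endo 8, Juma 5, Tam 6.
Dube leads with 9 wins (next highest: 8).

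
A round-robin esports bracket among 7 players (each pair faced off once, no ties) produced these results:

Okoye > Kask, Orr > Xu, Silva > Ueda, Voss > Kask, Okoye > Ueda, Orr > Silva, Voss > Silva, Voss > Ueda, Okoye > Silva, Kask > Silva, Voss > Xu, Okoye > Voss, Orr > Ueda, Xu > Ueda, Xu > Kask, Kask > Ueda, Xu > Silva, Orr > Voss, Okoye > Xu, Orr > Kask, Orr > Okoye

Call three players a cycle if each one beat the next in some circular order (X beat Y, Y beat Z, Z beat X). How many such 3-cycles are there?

Win totals: Ueda 0, Xu 3, Voss 4, Silva 1, Okoye 5, Orr 6, Kask 2.
A player with w wins dominates both others in C(w,2) triples; summing gives 0 + 3 + 6 + 0 + 10 + 15 + 1 = 35 transitive triples.
Total triples C(7,3) = 35, so cyclic triples = 35 − 35 = 0.

0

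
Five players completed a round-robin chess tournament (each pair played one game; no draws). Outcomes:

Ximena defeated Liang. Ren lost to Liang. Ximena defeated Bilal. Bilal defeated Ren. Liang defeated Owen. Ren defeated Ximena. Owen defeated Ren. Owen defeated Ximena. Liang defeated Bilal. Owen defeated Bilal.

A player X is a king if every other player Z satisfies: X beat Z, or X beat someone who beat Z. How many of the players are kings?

Ximena reaches everyone (king).
Ren cannot reach Owen in two steps.
Bilal cannot reach Liang, Owen in two steps.
Liang reaches everyone (king).
Owen reaches everyone (king).
Kings: Ximena, Liang, Owen — 3.

3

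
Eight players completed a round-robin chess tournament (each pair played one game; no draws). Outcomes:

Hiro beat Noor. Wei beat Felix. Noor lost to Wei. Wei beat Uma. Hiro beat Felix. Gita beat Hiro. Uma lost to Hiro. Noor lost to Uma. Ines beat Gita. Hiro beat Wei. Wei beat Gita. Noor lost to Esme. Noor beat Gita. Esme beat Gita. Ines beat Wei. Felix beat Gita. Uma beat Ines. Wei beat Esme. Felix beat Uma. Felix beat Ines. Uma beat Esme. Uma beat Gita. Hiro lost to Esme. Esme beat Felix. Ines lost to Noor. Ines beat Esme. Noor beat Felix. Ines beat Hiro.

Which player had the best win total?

Wei

Win totals: Hiro 4, Wei 5, Gita 1, Noor 3, Felix 3, Ines 4, Esme 4, Uma 4.
Wei leads with 5 wins (next highest: 4).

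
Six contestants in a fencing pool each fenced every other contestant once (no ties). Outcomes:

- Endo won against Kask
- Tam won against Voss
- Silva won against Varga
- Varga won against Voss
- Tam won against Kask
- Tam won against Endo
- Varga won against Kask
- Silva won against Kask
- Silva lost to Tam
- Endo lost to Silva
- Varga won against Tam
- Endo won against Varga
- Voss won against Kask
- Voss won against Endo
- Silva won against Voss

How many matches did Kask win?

Kask's results: beat no one; lost to Endo, Silva, Tam, Varga, Voss.
That is 0 wins.

0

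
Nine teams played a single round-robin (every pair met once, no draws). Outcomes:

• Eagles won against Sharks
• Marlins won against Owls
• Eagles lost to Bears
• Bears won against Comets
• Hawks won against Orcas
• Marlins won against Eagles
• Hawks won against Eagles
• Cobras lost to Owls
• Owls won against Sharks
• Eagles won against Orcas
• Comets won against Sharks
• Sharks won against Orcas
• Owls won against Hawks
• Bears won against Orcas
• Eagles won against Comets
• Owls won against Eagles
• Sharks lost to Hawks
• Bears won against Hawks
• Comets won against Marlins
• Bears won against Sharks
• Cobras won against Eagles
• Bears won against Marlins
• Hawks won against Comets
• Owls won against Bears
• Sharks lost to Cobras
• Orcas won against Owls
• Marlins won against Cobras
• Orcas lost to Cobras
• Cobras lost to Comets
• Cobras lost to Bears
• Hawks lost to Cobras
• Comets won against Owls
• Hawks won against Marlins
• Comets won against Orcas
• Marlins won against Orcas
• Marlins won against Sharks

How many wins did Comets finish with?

Comets' results: beat Orcas, Sharks, Owls, Cobras, Marlins; lost to Hawks, Bears, Eagles.
That is 5 wins.

5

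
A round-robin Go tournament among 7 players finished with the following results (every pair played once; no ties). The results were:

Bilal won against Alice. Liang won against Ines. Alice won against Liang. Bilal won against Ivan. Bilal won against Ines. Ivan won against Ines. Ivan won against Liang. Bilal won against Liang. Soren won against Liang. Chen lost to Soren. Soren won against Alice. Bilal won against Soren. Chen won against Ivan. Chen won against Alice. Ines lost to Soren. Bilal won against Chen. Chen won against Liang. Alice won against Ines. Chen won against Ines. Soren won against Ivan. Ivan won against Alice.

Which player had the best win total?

Bilal

Win totals: Liang 1, Ivan 3, Ines 0, Soren 5, Alice 2, Bilal 6, Chen 4.
Bilal leads with 6 wins (next highest: 5).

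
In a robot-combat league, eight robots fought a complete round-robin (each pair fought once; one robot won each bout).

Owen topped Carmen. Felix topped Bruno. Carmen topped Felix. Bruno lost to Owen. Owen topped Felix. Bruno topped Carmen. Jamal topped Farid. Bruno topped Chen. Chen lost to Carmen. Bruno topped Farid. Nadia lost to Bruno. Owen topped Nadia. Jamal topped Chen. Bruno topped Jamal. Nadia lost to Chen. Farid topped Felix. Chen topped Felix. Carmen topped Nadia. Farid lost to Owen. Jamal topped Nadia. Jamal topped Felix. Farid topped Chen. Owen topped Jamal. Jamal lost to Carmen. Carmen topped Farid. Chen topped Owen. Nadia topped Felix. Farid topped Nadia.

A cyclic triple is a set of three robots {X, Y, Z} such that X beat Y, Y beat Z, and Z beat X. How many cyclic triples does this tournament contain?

Win totals: Chen 3, Owen 6, Carmen 5, Felix 1, Farid 3, Jamal 4, Bruno 5, Nadia 1.
A robot with w wins dominates both others in C(w,2) triples; summing gives 3 + 15 + 10 + 0 + 3 + 6 + 10 + 0 = 47 transitive triples.
Total triples C(8,3) = 56, so cyclic triples = 56 − 47 = 9.

9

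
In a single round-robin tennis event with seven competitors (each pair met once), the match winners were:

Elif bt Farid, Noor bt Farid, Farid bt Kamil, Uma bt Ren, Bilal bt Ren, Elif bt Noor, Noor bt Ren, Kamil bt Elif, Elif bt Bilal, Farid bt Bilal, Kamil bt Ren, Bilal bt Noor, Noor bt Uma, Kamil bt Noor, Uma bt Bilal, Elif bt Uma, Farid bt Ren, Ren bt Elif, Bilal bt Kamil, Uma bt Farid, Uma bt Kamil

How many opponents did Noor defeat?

3

Noor's results: beat Ren, Farid, Uma; lost to Kamil, Elif, Bilal.
That is 3 wins.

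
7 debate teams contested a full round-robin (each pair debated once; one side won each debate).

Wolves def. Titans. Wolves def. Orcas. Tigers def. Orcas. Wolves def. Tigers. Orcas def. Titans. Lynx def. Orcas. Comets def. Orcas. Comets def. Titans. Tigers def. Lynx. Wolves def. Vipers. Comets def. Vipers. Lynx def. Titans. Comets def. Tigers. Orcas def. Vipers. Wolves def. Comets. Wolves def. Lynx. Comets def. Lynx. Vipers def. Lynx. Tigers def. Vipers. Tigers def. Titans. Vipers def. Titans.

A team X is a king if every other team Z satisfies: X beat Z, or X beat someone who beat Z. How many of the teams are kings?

Lynx cannot reach Tigers, Wolves, Comets in two steps.
Vipers cannot reach Tigers, Wolves, Comets in two steps.
Tigers cannot reach Wolves, Comets in two steps.
Wolves reaches everyone (king).
Comets cannot reach Wolves in two steps.
Titans cannot reach Lynx, Vipers, Tigers, Wolves, Comets, Orcas in two steps.
Orcas cannot reach Tigers, Wolves, Comets in two steps.
Kings: Wolves — 1.

1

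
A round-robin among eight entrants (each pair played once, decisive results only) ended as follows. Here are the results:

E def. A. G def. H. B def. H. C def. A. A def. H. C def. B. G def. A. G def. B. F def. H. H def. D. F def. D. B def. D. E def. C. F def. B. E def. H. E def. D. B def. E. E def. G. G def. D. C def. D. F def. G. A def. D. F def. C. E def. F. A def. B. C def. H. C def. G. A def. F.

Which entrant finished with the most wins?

E

Win totals: A 4, B 3, C 5, D 0, E 6, F 5, G 4, H 1.
E leads with 6 wins (next highest: 5).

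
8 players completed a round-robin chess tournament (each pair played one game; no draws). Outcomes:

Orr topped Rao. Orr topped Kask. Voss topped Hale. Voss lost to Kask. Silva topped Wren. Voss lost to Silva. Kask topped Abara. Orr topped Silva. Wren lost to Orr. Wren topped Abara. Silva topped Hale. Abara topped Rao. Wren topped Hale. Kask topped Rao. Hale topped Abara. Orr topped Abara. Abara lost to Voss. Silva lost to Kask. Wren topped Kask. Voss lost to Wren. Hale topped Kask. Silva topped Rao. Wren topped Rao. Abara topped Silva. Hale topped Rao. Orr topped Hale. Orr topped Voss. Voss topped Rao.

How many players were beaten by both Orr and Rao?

0

Orr beat: Voss, Abara, Silva, Rao, Kask, Hale, Wren.
Rao beat: no one.
No one was beaten by both.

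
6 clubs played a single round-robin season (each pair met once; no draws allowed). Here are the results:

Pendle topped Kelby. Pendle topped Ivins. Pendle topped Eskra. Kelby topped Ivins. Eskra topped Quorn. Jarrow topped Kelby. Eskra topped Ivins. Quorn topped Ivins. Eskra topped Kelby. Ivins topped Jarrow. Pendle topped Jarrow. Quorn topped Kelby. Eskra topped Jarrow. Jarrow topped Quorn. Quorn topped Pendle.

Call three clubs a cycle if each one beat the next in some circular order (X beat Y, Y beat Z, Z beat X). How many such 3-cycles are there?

4

Of the C(6,3) = 20 triples, the cyclic ones are: {Jarrow, Kelby, Ivins}; {Jarrow, Quorn, Ivins}; {Jarrow, Quorn, Pendle}; {Eskra, Quorn, Pendle}.
That is 4.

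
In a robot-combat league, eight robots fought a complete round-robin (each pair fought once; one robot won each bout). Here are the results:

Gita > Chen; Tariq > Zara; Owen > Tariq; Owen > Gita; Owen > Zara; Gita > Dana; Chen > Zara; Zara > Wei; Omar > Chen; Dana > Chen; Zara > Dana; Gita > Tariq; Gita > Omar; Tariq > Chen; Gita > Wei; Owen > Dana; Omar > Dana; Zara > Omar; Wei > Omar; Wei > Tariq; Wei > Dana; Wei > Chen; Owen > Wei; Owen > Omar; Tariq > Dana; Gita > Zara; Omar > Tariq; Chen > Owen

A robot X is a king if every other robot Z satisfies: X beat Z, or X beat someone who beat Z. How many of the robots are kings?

Wei cannot reach Gita in two steps.
Gita reaches everyone (king).
Dana cannot reach Wei, Gita, Omar, Tariq in two steps.
Zara cannot reach Gita, Owen in two steps.
Omar cannot reach Wei, Gita in two steps.
Owen reaches everyone (king).
Chen reaches everyone (king).
Tariq cannot reach Gita in two steps.
Kings: Gita, Owen, Chen — 3.

3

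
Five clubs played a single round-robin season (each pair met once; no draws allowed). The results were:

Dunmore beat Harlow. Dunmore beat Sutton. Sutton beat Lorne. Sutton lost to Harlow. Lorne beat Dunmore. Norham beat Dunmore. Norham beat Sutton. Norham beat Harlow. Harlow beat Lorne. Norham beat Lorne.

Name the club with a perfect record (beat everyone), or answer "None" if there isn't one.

Norham has 4 wins out of 4 opponents — a perfect record.

Norham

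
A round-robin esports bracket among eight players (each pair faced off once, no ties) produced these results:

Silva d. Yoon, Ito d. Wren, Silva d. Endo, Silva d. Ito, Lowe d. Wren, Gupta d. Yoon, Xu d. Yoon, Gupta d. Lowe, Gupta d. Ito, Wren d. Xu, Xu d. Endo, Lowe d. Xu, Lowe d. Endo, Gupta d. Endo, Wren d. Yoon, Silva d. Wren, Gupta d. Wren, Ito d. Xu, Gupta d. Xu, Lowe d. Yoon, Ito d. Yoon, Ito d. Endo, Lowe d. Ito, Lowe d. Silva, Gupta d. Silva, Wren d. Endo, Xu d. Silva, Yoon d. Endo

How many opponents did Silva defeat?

Silva's results: beat Ito, Endo, Yoon, Wren; lost to Gupta, Lowe, Xu.
That is 4 wins.

4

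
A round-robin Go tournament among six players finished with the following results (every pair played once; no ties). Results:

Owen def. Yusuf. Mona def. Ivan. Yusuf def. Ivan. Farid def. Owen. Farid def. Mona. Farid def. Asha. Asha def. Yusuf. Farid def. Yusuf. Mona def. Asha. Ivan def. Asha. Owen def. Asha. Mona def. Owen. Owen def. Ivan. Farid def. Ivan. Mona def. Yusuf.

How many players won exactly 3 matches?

1

Win totals: Asha 1, Yusuf 1, Farid 5, Ivan 1, Owen 3, Mona 4.
Exactly 3: Owen — 1 player.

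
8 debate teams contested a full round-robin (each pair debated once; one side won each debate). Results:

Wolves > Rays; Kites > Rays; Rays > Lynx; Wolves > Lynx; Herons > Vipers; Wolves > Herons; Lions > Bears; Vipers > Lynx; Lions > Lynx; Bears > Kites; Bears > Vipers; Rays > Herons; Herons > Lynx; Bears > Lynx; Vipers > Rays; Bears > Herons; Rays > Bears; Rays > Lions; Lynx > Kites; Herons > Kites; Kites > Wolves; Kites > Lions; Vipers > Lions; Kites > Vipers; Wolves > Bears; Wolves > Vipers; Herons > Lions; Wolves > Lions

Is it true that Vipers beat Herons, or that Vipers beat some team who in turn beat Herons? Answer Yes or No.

Yes

Vipers did not beat Herons directly.
Vipers beat Rays, Lions, Lynx. Of those, Rays beat Herons.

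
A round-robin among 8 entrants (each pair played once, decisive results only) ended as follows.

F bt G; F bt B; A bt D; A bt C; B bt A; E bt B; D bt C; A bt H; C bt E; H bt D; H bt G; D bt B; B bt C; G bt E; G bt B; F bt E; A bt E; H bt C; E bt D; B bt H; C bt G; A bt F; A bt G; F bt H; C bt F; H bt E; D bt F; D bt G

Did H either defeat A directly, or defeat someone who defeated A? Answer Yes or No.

H did not beat A directly.
H beat C, D, E, G, but each of them lost to A. No two-step path.

No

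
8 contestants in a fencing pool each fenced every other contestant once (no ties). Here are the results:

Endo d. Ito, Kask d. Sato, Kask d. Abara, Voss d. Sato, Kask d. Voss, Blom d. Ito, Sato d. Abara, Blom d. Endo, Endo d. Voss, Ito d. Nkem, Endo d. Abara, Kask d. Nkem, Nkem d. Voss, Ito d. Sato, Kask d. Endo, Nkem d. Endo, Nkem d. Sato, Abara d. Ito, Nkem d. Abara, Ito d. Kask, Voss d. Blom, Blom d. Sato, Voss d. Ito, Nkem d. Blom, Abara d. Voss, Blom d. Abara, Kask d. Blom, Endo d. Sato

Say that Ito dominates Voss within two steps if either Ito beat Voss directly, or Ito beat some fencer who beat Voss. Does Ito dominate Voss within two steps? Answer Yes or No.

Ito did not beat Voss directly.
Ito beat Sato, Kask, Nkem. Of those, Kask beat Voss.

Yes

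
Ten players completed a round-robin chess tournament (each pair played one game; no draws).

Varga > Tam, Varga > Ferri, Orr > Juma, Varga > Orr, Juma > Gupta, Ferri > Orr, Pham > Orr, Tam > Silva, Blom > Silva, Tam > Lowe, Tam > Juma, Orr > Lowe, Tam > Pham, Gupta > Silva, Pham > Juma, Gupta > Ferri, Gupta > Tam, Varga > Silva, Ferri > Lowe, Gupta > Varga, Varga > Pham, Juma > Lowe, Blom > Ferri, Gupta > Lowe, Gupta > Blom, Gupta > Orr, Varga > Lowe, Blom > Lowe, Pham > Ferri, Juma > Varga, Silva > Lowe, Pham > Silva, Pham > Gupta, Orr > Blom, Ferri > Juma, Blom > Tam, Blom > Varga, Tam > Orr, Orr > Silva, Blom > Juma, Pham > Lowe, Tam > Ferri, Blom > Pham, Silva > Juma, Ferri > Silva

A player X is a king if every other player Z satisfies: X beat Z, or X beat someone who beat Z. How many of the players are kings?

7

Pham reaches everyone (king).
Ferri cannot reach Pham, Tam in two steps.
Gupta reaches everyone (king).
Juma reaches everyone (king).
Tam reaches everyone (king).
Silva cannot reach Pham, Ferri, Tam, Orr, Blom in two steps.
Varga reaches everyone (king).
Orr reaches everyone (king).
Blom reaches everyone (king).
Lowe cannot reach Pham, Ferri, Gupta, Juma, Tam, Silva, Varga, Orr, Blom in two steps.
Kings: Pham, Gupta, Juma, Tam, Varga, Orr, Blom — 7.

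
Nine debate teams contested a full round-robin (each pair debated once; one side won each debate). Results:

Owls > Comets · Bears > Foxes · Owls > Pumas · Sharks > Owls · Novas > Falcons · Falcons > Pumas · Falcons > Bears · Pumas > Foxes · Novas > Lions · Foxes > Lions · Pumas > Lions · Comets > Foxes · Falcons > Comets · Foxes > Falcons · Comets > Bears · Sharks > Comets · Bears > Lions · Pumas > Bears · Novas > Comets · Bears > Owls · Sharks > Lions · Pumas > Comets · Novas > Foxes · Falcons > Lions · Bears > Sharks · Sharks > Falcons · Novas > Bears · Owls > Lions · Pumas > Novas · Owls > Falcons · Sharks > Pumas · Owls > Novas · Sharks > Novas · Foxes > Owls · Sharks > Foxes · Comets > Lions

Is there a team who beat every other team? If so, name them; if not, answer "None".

Highest win total is Sharks with 7 (out of 8 possible).
Sharks lost to Bears, so no team went undefeated.

None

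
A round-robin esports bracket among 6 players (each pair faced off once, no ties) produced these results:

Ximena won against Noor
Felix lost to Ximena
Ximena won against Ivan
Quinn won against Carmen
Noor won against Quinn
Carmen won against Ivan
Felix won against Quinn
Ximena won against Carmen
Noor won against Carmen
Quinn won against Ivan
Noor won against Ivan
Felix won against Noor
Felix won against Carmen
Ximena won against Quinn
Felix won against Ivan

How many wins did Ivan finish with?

0

Ivan's results: beat no one; lost to Ximena, Felix, Noor, Carmen, Quinn.
That is 0 wins.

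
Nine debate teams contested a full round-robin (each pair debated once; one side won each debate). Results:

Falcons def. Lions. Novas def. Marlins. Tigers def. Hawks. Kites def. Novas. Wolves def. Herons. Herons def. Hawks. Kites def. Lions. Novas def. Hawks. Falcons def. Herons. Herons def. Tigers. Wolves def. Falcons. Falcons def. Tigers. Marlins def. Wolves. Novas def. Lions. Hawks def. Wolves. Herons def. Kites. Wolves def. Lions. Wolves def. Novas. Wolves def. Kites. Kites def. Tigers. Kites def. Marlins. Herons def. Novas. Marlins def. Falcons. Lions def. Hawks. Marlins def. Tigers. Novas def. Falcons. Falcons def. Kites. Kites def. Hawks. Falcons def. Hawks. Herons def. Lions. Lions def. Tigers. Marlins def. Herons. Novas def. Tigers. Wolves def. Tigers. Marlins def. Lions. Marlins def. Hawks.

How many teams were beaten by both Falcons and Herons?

Falcons beat: Lions, Tigers, Herons, Kites, Hawks.
Herons beat: Lions, Tigers, Novas, Kites, Hawks.
Both beat: Lions, Tigers, Kites, Hawks — 4.

4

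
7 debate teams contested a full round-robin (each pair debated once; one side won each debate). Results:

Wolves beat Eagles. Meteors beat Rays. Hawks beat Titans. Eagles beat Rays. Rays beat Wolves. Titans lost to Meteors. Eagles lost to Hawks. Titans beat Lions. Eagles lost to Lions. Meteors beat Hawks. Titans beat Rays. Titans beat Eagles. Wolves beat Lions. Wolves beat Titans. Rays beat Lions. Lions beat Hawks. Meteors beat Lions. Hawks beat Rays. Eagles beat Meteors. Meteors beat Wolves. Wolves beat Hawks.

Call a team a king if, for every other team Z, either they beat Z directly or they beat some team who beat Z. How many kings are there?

5

Meteors reaches everyone (king).
Hawks reaches everyone (king).
Eagles reaches everyone (king).
Wolves reaches everyone (king).
Rays cannot reach Meteors in two steps.
Titans reaches everyone (king).
Lions cannot reach Wolves in two steps.
Kings: Meteors, Hawks, Eagles, Wolves, Titans — 5.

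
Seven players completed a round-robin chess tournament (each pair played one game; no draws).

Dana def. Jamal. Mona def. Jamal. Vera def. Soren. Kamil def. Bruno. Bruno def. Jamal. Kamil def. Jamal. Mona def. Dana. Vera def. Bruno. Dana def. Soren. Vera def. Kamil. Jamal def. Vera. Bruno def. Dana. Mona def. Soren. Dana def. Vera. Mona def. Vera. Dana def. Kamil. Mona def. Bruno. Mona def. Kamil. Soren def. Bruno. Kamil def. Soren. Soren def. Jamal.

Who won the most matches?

Win totals: Dana 4, Kamil 3, Vera 3, Mona 6, Bruno 2, Jamal 1, Soren 2.
Mona leads with 6 wins (next highest: 4).

Mona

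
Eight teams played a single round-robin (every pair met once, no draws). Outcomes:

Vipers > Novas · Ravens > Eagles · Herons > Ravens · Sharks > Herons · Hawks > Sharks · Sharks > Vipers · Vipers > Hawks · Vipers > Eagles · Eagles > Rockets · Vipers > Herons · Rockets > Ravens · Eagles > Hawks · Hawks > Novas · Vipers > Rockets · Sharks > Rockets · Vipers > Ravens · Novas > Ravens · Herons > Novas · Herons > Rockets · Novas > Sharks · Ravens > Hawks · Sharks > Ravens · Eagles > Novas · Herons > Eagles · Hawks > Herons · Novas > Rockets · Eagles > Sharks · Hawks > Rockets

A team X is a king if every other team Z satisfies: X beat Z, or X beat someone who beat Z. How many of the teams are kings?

Vipers reaches everyone (king).
Eagles reaches everyone (king).
Rockets cannot reach Vipers, Novas, Herons, Sharks in two steps.
Novas reaches everyone (king).
Herons cannot reach Vipers in two steps.
Hawks reaches everyone (king).
Sharks reaches everyone (king).
Ravens cannot reach Vipers in two steps.
Kings: Vipers, Eagles, Novas, Hawks, Sharks — 5.

5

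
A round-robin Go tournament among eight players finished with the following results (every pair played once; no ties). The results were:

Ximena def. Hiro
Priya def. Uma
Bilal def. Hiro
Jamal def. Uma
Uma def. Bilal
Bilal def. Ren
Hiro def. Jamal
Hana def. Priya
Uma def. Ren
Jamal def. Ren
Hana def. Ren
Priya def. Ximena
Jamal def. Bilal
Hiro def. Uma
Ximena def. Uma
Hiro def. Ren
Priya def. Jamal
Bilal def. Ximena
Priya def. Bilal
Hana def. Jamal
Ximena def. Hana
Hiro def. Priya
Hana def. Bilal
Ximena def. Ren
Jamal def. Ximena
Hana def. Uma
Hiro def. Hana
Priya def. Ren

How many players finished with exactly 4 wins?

2

Win totals: Hiro 5, Priya 5, Ren 0, Uma 2, Hana 5, Bilal 3, Ximena 4, Jamal 4.
Exactly 4: Ximena, Jamal — 2 players.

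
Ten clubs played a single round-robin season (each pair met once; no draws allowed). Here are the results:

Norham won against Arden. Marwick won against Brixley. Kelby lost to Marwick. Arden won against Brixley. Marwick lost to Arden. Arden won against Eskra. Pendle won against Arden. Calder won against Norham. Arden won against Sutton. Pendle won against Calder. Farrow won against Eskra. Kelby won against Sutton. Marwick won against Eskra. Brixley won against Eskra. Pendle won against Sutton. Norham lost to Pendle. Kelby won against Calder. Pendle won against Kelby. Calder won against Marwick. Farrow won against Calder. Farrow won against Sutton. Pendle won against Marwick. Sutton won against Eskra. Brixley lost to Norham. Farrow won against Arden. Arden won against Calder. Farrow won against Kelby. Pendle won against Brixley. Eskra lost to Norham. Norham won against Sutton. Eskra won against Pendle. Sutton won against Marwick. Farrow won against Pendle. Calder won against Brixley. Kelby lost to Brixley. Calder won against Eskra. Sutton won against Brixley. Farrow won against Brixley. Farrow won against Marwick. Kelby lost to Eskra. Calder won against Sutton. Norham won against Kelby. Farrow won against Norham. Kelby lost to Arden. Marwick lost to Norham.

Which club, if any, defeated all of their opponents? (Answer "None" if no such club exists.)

Farrow has 9 wins out of 9 opponents — a perfect record.

Farrow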